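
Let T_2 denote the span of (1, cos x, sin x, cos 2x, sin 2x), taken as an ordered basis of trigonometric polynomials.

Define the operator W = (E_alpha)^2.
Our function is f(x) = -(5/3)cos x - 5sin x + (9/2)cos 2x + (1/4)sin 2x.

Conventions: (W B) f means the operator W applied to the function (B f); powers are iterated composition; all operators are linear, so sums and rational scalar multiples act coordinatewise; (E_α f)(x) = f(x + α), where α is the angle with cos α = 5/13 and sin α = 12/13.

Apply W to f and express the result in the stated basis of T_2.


E_alpha f = -(205/39)cos x - (5/13)sin x - (1011/338)cos 2x - (2279/676)sin 2x
E_alpha E_alpha f = -(1205/507)cos x + (795/169)sin x - (16431/57122)cos 2x + (513841/114244)sin 2x

g(x) = -(1205/507)cos x + (795/169)sin x - (16431/57122)cos 2x + (513841/114244)sin 2x


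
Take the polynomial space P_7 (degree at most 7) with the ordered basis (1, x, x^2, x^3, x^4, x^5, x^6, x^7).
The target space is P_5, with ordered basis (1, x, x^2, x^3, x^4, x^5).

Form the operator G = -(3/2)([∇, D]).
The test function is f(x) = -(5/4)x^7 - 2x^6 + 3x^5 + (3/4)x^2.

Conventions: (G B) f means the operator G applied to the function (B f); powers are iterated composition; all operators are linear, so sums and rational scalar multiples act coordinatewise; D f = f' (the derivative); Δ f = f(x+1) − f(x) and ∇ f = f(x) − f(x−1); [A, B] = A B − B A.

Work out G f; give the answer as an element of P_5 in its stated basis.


D f = -(35/4)x^6 - 12x^5 + 15x^4 + (3/2)x
∇ D f = -(105/2)x^5 + (285/4)x^4 + 5x^3 - (315/4)x^2 + (135/2)x - 67/4
∇ f = -(35/4)x^6 + (57/4)x^5 + (5/4)x^4 - (105/4)x^3 + (135/4)x^2 - (67/4)x + 3
D ∇ f = -(105/2)x^5 + (285/4)x^4 + 5x^3 - (315/4)x^2 + (135/2)x - 67/4
[∇, D] f = 0
(-(3/2)([∇, D])) f = 0

g(x) = 0


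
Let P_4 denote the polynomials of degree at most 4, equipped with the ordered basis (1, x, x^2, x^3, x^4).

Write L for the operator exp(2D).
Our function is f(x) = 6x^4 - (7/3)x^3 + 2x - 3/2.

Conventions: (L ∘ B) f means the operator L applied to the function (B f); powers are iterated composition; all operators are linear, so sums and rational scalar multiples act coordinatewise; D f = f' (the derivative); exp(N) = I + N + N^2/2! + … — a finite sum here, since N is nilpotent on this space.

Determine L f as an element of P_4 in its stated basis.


the result is g(x) = 6x^4 + (137/3)x^3 + 130x^2 + 166x + 479/6

order-1 term: 48x^3 - 14x^2 + 4
order-2 term: 144x^2 - 28x
order-3 term: 192x - 56/3
order-4 term: 96
the series for exp(2D) f terminates at order 4
exp(2D) f = 6x^4 + (137/3)x^3 + 130x^2 + 166x + 479/6


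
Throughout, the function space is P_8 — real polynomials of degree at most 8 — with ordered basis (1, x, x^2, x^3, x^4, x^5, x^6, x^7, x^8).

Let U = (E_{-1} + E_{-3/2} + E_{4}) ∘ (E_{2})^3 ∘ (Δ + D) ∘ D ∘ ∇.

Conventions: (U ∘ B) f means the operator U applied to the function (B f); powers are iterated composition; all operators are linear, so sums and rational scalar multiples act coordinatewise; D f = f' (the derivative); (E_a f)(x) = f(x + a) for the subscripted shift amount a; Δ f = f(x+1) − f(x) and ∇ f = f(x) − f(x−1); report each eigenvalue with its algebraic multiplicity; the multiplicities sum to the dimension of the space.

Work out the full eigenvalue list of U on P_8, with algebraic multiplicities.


image of 1: 0
image of x: 0
image of x^2: 0
image of x^3: 36
image of x^4: 144x + 900
image of x^5: 360x^2 + 4500x + 16350
image of x^6: 720x^3 + 13500x^2 + 98100x + 269145
image of x^7: 1260x^4 + 31500x^3 + 343350x^2 + 1884015x + 16846137/4
image of x^8: 2016x^5 + 63000x^4 + 915600x^3 + 7536060x^2 + 33692274x + 126400449/2
the matrix is upper triangular; its diagonal is (0, 0, 0, 0, 0, 0, 0, 0, 0)
for a triangular matrix the eigenvalues are the diagonal entries, with algebraic multiplicity their repetition count

λ = 0 (multiplicity 9)


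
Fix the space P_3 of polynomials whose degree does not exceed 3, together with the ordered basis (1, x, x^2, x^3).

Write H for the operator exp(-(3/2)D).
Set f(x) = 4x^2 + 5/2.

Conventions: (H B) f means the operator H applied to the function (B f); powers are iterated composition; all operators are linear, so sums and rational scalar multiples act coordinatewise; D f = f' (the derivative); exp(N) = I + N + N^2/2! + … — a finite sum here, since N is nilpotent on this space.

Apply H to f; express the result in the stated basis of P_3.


the result is g(x) = 4x^2 - 12x + 23/2

order-1 term: -12x
order-2 term: 9
the series for exp(-(3/2)D) f terminates at order 2
exp(-(3/2)D) f = 4x^2 - 12x + 23/2


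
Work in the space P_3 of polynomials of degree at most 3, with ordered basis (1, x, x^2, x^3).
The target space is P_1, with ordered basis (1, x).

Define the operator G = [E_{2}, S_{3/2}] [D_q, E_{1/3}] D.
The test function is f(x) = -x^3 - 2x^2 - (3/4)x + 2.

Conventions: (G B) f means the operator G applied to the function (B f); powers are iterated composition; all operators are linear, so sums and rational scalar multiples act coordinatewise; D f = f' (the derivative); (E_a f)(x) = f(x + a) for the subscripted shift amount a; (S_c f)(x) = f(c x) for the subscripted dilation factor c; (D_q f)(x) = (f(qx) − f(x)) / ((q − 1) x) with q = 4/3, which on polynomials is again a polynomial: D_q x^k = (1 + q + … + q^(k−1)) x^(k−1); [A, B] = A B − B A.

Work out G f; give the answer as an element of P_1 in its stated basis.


the result is g(x) = 0

D f = -3x^2 - 4x - 3/4
E_{1/3} D f = -3x^2 - 6x - 29/12
D_q E_{1/3} D f = -7x - 6
D_q D f = -7x - 4
E_{1/3} D_q D f = -7x - 19/3
[D_q, E_{1/3}] D f = 1/3
S_{3/2} [D_q, E_{1/3}] D f = 1/3
E_{2} S_{3/2} [D_q, E_{1/3}] D f = 1/3
E_{2} [D_q, E_{1/3}] D f = 1/3
S_{3/2} E_{2} [D_q, E_{1/3}] D f = 1/3
[E_{2}, S_{3/2}] [D_q, E_{1/3}] D f = 0


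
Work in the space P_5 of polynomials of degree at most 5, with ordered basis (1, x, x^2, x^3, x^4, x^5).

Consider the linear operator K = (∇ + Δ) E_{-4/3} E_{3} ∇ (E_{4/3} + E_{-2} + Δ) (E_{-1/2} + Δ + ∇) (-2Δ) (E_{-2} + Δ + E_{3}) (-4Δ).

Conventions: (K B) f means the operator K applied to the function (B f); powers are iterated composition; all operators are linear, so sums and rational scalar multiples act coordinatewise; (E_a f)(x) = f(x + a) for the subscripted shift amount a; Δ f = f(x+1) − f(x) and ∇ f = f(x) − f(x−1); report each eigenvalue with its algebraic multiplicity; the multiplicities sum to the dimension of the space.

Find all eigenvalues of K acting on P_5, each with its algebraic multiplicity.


λ = 0 (multiplicity 6)

image of 1: 0
image of x: 0
image of x^2: 0
image of x^3: 0
image of x^4: 1536
image of x^5: 7680x + 37120
the matrix is upper triangular; its diagonal is (0, 0, 0, 0, 0, 0)
for a triangular matrix the eigenvalues are the diagonal entries, with algebraic multiplicity their repetition count


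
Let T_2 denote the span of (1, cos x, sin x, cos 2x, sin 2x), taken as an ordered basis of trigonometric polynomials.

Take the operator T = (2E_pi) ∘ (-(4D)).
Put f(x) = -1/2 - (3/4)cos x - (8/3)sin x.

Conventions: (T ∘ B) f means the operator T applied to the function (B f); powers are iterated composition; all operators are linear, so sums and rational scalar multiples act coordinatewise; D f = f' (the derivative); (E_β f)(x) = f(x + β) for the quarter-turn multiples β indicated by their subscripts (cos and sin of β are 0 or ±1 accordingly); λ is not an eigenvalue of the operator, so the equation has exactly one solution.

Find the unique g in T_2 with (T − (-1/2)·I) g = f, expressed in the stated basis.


write g with unknown coordinates in the stated basis and equate coefficients in (T − (-1/2)·I) g = f
solving from the highest basis element down gives g = -1 + (503/1542)cos x - (88/771)sin x
check: T g = -(704/771)cos x - (2012/771)sin x
so T g − (-1/2)·g = -1/2 - (3/4)cos x - (8/3)sin x = f ✓

the image equals g(x) = -1 + (503/1542)cos x - (88/771)sin x


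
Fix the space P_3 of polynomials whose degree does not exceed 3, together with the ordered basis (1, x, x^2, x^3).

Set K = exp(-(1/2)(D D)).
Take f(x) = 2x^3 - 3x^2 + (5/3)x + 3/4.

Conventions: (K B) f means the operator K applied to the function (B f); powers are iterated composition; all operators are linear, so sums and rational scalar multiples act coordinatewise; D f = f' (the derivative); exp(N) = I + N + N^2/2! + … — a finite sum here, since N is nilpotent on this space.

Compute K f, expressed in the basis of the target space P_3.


order-1 term: -6x + 3
the series for exp(-(1/2)(D D)) f terminates at order 1
exp(-(1/2)(D D)) f = 2x^3 - 3x^2 - (13/3)x + 15/4

g(x) = 2x^3 - 3x^2 - (13/3)x + 15/4


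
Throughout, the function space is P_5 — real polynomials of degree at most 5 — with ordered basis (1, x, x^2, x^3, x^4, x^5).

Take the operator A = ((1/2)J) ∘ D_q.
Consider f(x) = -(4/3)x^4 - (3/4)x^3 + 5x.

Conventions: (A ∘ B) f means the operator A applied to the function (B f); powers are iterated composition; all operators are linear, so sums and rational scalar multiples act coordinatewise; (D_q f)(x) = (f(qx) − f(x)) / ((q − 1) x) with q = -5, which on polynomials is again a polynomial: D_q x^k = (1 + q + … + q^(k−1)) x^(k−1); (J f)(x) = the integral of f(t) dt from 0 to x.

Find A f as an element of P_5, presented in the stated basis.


the image equals g(x) = (52/3)x^4 - (21/8)x^3 + (5/2)x

D_q f = (416/3)x^3 - (63/4)x^2 + 5
J D_q f = (104/3)x^4 - (21/4)x^3 + 5x
((1/2)J) D_q f = (52/3)x^4 - (21/8)x^3 + (5/2)x


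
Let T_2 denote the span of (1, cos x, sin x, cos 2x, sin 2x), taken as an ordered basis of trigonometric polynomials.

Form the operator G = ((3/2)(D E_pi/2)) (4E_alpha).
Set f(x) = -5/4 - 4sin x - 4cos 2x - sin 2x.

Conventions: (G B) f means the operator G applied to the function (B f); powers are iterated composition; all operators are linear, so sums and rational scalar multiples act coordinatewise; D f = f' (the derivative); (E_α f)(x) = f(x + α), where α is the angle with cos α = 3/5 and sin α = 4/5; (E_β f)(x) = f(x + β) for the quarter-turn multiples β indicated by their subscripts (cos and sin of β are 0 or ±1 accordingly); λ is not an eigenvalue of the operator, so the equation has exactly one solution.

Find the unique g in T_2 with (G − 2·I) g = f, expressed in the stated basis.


write g with unknown coordinates in the stated basis and equate coefficients in (G − 2·I) g = f
solving from the highest basis element down gives g = 5/8 - (6/17)cos x + (7/17)sin x - (31/91)cos 2x - (41/182)sin 2x
check: G g = -(12/17)cos x - (54/17)sin x - (426/91)cos 2x - (132/91)sin 2x
so G g − 2·g = -5/4 - 4sin x - 4cos 2x - sin 2x = f ✓

g(x) = 5/8 - (6/17)cos x + (7/17)sin x - (31/91)cos 2x - (41/182)sin 2x


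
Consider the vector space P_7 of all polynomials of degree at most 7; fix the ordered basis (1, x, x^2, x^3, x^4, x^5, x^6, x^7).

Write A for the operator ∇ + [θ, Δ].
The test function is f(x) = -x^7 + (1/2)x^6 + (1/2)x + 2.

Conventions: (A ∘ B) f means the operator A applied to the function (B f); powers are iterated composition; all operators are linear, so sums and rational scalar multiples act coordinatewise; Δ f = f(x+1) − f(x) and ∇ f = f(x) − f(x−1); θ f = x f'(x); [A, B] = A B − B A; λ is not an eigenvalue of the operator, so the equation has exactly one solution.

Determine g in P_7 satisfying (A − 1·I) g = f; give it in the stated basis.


write g with unknown coordinates in the stated basis and equate coefficients in (A − 1·I) g = f
solving from the highest basis element down gives g = x^7 - (1/2)x^6 - 63x^5 - (95/2)x^4 + 1735x^3 + (4137/2)x^2 - (27395/2)x - 18381/2
check: A g = -63x^5 - (95/2)x^4 + 1735x^3 + (4137/2)x^2 - 13697x - 18377/2
so A g − 1·g = -x^7 + (1/2)x^6 + (1/2)x + 2 = f ✓

the result is g(x) = x^7 - (1/2)x^6 - 63x^5 - (95/2)x^4 + 1735x^3 + (4137/2)x^2 - (27395/2)x - 18381/2


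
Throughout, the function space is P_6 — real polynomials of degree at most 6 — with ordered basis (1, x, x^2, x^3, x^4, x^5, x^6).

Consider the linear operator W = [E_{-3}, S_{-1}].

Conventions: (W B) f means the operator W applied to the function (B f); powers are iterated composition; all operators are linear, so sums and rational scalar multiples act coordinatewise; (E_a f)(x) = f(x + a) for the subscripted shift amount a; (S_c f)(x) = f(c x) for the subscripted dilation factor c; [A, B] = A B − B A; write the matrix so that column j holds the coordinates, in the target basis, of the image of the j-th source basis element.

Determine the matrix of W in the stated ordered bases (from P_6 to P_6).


image of 1: 0
image of x: 6
image of x^2: -12x
image of x^3: 18x^2 + 54
image of x^4: -24x^3 - 216x
image of x^5: 30x^4 + 540x^2 + 486
image of x^6: -36x^5 - 1080x^3 - 2916x
each image's coordinates form column j of the matrix

the matrix is [[0, 6, 0, 54, 0, 486, 0]; [0, 0, -12, 0, -216, 0, -2916]; [0, 0, 0, 18, 0, 540, 0]; [0, 0, 0, 0, -24, 0, -1080]; [0, 0, 0, 0, 0, 30, 0]; [0, 0, 0, 0, 0, 0, -36]; [0, 0, 0, 0, 0, 0, 0]] (rows listed top to bottom)


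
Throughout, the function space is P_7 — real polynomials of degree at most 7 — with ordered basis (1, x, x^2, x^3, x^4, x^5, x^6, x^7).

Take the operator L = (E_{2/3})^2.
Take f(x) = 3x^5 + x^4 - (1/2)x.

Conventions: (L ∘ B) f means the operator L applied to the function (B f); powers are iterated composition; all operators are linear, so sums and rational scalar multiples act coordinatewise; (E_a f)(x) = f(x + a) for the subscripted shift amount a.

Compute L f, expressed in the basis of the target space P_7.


g(x) = 3x^5 + 21x^4 + (176/3)x^3 + (736/9)x^2 + (1015/18)x + 1226/81

E_{2/3} f = 3x^5 + 11x^4 + 16x^3 + (104/9)x^2 + (197/54)x + 7/27
E_{2/3} E_{2/3} f = 3x^5 + 21x^4 + (176/3)x^3 + (736/9)x^2 + (1015/18)x + 1226/81


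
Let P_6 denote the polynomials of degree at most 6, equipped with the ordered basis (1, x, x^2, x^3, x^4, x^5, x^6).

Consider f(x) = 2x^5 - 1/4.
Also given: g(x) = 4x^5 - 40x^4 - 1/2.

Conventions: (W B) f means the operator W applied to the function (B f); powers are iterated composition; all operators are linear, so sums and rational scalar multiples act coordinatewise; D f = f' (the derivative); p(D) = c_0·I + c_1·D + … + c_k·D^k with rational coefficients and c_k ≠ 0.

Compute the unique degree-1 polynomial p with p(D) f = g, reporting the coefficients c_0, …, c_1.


D^0 f = 2x^5 - 1/4
D^1 f = 10x^4
matching coefficients of g against c_0 f + c_1 Df + … from the top degree down determines the c_i
solution: c_0 = 2, c_1 = -4

p(D) = 2·I − 4·D, i.e. c_0 = 2, c_1 = -4


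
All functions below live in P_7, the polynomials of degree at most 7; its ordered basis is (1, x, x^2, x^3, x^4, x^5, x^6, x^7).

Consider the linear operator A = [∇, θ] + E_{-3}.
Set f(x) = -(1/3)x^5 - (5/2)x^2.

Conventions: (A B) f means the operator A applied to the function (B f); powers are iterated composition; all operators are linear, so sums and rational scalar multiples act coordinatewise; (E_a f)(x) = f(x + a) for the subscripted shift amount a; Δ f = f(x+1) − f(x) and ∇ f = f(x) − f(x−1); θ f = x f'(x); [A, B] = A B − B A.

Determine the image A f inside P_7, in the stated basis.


θ f = -(5/3)x^5 - 5x^2
∇ θ f = -(25/3)x^4 + (50/3)x^3 - (50/3)x^2 - (5/3)x + 10/3
∇ f = -(5/3)x^4 + (10/3)x^3 - (10/3)x^2 - (10/3)x + 13/6
θ ∇ f = -(20/3)x^4 + 10x^3 - (20/3)x^2 - (10/3)x
[∇, θ] f = -(5/3)x^4 + (20/3)x^3 - 10x^2 + (5/3)x + 10/3
E_{-3} f = -(1/3)x^5 + 5x^4 - 30x^3 + (175/2)x^2 - 120x + 117/2
([∇, θ] + E_{-3}) f = -(1/3)x^5 + (10/3)x^4 - (70/3)x^3 + (155/2)x^2 - (355/3)x + 371/6

g(x) = -(1/3)x^5 + (10/3)x^4 - (70/3)x^3 + (155/2)x^2 - (355/3)x + 371/6


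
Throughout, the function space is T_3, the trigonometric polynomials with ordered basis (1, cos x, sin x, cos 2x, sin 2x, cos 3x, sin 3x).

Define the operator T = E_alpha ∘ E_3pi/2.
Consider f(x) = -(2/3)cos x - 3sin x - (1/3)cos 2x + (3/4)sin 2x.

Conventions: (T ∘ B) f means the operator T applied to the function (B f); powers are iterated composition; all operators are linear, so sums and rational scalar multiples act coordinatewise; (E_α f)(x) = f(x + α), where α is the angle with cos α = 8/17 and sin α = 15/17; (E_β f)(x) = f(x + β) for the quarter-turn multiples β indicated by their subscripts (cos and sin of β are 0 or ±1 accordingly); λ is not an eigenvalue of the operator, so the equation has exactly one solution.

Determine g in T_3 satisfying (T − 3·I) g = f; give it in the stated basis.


write g with unknown coordinates in the stated basis and equate coefficients in (T − 3·I) g = f
solving from the highest basis element down gives g = (17/12)sin x + (623/2886)cos 2x - (899/3848)sin 2x
check: T g = -(2/3)cos x + (5/4)sin x + (907/2886)cos 2x + (189/3848)sin 2x
so T g − 3·g = -(2/3)cos x - 3sin x - (1/3)cos 2x + (3/4)sin 2x = f ✓

g(x) = (17/12)sin x + (623/2886)cos 2x - (899/3848)sin 2x


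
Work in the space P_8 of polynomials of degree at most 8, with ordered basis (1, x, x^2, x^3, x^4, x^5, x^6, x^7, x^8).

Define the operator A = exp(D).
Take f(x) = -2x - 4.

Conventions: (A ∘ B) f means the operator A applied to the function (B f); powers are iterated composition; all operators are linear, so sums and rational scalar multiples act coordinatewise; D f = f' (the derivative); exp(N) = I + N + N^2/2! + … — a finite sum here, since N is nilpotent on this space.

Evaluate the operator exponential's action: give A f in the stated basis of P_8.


order-1 term: -2
the series for exp(D) f terminates at order 1
exp(D) f = -2x - 6

the result is g(x) = -2x - 6


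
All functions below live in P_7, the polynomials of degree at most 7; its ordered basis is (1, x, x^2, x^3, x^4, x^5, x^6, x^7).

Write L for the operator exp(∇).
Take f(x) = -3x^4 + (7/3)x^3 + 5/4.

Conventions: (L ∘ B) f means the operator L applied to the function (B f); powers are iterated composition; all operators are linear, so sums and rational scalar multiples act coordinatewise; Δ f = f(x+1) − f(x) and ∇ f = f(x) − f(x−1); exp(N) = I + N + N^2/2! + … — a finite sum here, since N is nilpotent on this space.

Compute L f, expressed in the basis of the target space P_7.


g(x) = -3x^4 - (29/3)x^3 + 7x^2 + 12x - 49/12

order-1 term: -12x^3 + 25x^2 - 19x + 16/3
order-2 term: -18x^2 + 43x - 28
order-3 term: -12x + 61/3
order-4 term: -3
the series for exp(∇) f terminates at order 4
exp(∇) f = -3x^4 - (29/3)x^3 + 7x^2 + 12x - 49/12


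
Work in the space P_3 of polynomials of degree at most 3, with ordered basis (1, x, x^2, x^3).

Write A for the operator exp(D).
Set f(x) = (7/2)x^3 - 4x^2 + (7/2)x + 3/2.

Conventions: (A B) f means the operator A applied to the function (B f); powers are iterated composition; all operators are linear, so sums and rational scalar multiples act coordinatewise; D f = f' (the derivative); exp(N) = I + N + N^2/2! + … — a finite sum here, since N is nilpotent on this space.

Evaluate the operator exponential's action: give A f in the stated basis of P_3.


order-1 term: (21/2)x^2 - 8x + 7/2
order-2 term: (21/2)x - 4
order-3 term: 7/2
the series for exp(D) f terminates at order 3
exp(D) f = (7/2)x^3 + (13/2)x^2 + 6x + 9/2

g(x) = (7/2)x^3 + (13/2)x^2 + 6x + 9/2


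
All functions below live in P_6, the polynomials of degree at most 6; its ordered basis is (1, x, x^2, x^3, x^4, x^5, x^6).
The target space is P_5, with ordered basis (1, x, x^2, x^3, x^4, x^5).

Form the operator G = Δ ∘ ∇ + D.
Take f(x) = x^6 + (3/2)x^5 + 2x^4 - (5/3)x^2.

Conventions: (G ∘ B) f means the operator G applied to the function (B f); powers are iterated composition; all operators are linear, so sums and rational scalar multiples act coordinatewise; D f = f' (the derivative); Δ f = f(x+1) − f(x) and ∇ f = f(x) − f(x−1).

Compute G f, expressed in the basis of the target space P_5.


∇ f = 6x^5 - (15/2)x^4 + 13x^3 - 12x^2 + (19/6)x + 1/6
Δ ∇ f = 30x^4 + 30x^3 + 54x^2 + 15x + 8/3
D f = 6x^5 + (15/2)x^4 + 8x^3 - (10/3)x
(Δ ∘ ∇ + D) f = 6x^5 + (75/2)x^4 + 38x^3 + 54x^2 + (35/3)x + 8/3

the result is g(x) = 6x^5 + (75/2)x^4 + 38x^3 + 54x^2 + (35/3)x + 8/3


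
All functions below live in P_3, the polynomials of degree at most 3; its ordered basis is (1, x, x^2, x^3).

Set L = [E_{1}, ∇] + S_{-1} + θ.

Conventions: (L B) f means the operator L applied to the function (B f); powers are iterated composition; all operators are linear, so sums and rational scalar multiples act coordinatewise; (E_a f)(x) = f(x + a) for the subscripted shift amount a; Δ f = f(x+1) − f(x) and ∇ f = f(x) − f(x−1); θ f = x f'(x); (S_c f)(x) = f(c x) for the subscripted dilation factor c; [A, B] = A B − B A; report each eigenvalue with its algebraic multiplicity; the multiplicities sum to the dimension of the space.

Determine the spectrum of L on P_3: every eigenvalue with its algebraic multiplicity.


λ = 0 (multiplicity 1), λ = 1 (multiplicity 1), λ = 2 (multiplicity 1), λ = 3 (multiplicity 1)

image of 1: 1
image of x: 0
image of x^2: 3x^2
image of x^3: 2x^3
the matrix is upper triangular; its diagonal is (1, 0, 3, 2)
for a triangular matrix the eigenvalues are the diagonal entries, with algebraic multiplicity their repetition count


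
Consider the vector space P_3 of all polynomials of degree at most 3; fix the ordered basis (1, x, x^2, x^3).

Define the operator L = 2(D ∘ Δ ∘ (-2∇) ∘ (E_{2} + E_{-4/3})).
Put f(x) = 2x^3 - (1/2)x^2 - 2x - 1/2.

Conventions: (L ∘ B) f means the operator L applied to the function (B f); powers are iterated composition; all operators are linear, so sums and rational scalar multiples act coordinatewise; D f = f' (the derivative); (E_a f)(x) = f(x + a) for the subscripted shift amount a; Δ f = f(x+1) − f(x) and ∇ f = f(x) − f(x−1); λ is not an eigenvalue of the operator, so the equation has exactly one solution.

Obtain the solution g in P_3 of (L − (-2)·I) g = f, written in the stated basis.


the result is g(x) = x^3 - (1/4)x^2 - x + 95/4

write g with unknown coordinates in the stated basis and equate coefficients in (L − (-2)·I) g = f
solving from the highest basis element down gives g = x^3 - (1/4)x^2 - x + 95/4
check: L g = -48
so L g − (-2)·g = 2x^3 - (1/2)x^2 - 2x - 1/2 = f ✓


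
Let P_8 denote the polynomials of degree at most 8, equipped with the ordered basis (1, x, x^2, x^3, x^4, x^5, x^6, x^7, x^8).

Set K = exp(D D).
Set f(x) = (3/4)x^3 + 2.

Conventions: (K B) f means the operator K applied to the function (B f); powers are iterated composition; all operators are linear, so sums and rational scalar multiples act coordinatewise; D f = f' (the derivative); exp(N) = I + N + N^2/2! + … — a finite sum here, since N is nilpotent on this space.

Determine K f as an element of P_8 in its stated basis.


g(x) = (3/4)x^3 + (9/2)x + 2

order-1 term: (9/2)x
the series for exp(D D) f terminates at order 1
exp(D D) f = (3/4)x^3 + (9/2)x + 2


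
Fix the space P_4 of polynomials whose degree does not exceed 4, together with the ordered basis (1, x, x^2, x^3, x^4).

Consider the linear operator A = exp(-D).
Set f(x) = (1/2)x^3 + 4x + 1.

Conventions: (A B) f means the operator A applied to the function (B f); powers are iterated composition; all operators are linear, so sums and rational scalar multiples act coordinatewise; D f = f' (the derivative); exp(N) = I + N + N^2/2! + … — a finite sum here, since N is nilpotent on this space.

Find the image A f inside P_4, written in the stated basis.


order-1 term: -(3/2)x^2 - 4
order-2 term: (3/2)x
order-3 term: -1/2
the series for exp(-D) f terminates at order 3
exp(-D) f = (1/2)x^3 - (3/2)x^2 + (11/2)x - 7/2

g(x) = (1/2)x^3 - (3/2)x^2 + (11/2)x - 7/2


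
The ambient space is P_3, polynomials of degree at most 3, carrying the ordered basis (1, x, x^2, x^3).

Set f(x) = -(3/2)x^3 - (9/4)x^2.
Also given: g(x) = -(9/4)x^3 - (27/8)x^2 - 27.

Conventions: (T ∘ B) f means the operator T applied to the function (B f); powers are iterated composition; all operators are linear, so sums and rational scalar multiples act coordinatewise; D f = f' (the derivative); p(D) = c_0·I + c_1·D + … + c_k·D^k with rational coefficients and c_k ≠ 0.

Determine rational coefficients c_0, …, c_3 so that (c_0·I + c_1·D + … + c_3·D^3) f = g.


p(D) = (3/2)·I + 3·D^3, i.e. c_0 = 3/2, c_1 = 0, c_2 = 0, c_3 = 3

D^0 f = -(3/2)x^3 - (9/4)x^2
D^1 f = -(9/2)x^2 - (9/2)x
D^2 f = -9x - 9/2
D^3 f = -9
matching coefficients of g against c_0 f + c_1 Df + … from the top degree down determines the c_i
solution: c_0 = 3/2, c_1 = 0, c_2 = 0, c_3 = 3


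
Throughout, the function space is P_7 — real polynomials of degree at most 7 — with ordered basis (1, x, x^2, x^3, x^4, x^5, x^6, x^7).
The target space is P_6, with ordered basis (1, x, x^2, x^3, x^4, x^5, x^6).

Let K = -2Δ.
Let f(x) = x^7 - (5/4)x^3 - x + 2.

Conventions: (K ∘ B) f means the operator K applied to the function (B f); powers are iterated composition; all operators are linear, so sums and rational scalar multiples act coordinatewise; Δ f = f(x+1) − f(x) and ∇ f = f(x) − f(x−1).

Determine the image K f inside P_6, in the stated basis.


Δ f = 7x^6 + 21x^5 + 35x^4 + 35x^3 + (69/4)x^2 + (13/4)x - 5/4
(-2Δ) f = -14x^6 - 42x^5 - 70x^4 - 70x^3 - (69/2)x^2 - (13/2)x + 5/2

the image equals g(x) = -14x^6 - 42x^5 - 70x^4 - 70x^3 - (69/2)x^2 - (13/2)x + 5/2


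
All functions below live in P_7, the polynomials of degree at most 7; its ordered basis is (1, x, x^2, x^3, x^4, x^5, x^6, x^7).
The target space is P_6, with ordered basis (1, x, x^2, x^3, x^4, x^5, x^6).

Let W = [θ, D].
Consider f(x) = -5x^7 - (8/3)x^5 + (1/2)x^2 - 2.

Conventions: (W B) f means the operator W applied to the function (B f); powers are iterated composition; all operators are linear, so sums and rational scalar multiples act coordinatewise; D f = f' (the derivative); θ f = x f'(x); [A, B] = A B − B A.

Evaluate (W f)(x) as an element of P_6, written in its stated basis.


g(x) = 35x^6 + (40/3)x^4 - x

D f = -35x^6 - (40/3)x^4 + x
θ D f = -210x^6 - (160/3)x^4 + x
θ f = -35x^7 - (40/3)x^5 + x^2
D θ f = -245x^6 - (200/3)x^4 + 2x
[θ, D] f = 35x^6 + (40/3)x^4 - x


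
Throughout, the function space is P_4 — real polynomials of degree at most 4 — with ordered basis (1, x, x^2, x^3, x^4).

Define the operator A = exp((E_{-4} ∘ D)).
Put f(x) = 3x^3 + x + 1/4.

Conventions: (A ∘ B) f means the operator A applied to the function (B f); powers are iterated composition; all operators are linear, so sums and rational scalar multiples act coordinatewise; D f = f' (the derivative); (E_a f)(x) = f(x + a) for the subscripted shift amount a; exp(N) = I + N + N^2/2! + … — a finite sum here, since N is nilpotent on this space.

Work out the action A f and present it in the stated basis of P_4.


order-1 term: 9x^2 - 72x + 145
order-2 term: 9x - 72
order-3 term: 3
the series for exp((E_{-4} ∘ D)) f terminates at order 3
exp((E_{-4} ∘ D)) f = 3x^3 + 9x^2 - 62x + 305/4

the image equals g(x) = 3x^3 + 9x^2 - 62x + 305/4


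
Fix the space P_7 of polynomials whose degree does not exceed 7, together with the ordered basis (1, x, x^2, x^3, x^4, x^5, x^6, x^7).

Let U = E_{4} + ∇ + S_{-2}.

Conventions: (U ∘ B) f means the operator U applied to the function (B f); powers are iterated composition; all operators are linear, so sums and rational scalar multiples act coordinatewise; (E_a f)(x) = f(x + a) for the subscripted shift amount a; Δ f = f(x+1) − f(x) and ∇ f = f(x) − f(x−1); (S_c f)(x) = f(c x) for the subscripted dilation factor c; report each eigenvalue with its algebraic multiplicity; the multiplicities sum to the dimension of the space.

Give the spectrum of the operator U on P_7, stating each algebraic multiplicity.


image of 1: 2
image of x: -x + 5
image of x^2: 5x^2 + 10x + 15
image of x^3: -7x^3 + 15x^2 + 45x + 65
image of x^4: 17x^4 + 20x^3 + 90x^2 + 260x + 255
image of x^5: -31x^5 + 25x^4 + 150x^3 + 650x^2 + 1275x + 1025
image of x^6: 65x^6 + 30x^5 + 225x^4 + 1300x^3 + 3825x^2 + 6150x + 4095
image of x^7: -127x^7 + 35x^6 + 315x^5 + 2275x^4 + 8925x^3 + 21525x^2 + 28665x + 16385
the matrix is upper triangular; its diagonal is (2, -1, 5, -7, 17, -31, 65, -127)
for a triangular matrix the eigenvalues are the diagonal entries, with algebraic multiplicity their repetition count

λ = -127 (multiplicity 1), λ = -31 (multiplicity 1), λ = -7 (multiplicity 1), λ = -1 (multiplicity 1), λ = 2 (multiplicity 1), λ = 5 (multiplicity 1), λ = 17 (multiplicity 1), λ = 65 (multiplicity 1)


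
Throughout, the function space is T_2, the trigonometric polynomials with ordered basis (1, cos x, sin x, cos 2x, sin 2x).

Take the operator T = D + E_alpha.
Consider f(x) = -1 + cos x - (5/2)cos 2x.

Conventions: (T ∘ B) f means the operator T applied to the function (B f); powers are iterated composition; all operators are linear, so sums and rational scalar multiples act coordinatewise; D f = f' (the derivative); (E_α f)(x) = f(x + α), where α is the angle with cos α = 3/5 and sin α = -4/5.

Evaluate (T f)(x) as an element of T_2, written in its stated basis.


D f = -sin x + 5sin 2x
E_alpha f = -1 + (3/5)cos x + (4/5)sin x + (7/10)cos 2x - (12/5)sin 2x
(D + E_alpha) f = -1 + (3/5)cos x - (1/5)sin x + (7/10)cos 2x + (13/5)sin 2x

the image equals g(x) = -1 + (3/5)cos x - (1/5)sin x + (7/10)cos 2x + (13/5)sin 2x


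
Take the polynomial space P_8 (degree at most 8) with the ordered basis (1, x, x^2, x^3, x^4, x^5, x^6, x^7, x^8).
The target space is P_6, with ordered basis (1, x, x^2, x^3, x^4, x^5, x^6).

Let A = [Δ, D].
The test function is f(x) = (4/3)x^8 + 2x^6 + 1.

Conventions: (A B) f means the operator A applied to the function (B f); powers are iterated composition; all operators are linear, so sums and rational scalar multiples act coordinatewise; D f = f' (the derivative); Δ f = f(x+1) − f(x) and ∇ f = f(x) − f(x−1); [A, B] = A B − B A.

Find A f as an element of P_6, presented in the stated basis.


the image equals g(x) = 0

D f = (32/3)x^7 + 12x^5
Δ D f = (224/3)x^6 + 224x^5 + (1300/3)x^4 + (1480/3)x^3 + 344x^2 + (404/3)x + 68/3
Δ f = (32/3)x^7 + (112/3)x^6 + (260/3)x^5 + (370/3)x^4 + (344/3)x^3 + (202/3)x^2 + (68/3)x + 10/3
D Δ f = (224/3)x^6 + 224x^5 + (1300/3)x^4 + (1480/3)x^3 + 344x^2 + (404/3)x + 68/3
[Δ, D] f = 0


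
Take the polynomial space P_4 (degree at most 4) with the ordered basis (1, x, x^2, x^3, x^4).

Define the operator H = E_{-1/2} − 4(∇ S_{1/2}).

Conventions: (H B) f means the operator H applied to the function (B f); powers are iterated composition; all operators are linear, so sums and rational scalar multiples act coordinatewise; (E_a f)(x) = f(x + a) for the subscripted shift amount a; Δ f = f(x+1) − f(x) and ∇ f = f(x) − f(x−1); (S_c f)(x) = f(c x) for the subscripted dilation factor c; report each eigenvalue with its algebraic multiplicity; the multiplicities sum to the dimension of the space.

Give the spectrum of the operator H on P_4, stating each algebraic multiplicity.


λ = 1 (multiplicity 5)

image of 1: 1
image of x: x - 5/2
image of x^2: x^2 - 3x + 5/4
image of x^3: x^3 - 3x^2 + (9/4)x - 5/8
image of x^4: x^4 - 3x^3 + 3x^2 - (3/2)x + 5/16
the matrix is upper triangular; its diagonal is (1, 1, 1, 1, 1)
for a triangular matrix the eigenvalues are the diagonal entries, with algebraic multiplicity their repetition count


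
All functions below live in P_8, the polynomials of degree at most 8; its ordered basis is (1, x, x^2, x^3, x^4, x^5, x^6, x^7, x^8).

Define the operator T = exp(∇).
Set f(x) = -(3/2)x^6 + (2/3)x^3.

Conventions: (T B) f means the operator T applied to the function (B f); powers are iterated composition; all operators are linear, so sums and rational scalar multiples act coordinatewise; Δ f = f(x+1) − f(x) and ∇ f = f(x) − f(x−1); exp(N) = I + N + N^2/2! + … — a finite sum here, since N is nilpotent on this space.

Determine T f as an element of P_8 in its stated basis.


order-1 term: -9x^5 + (45/2)x^4 - 30x^3 + (49/2)x^2 - 11x + 13/6
order-2 term: -(45/2)x^4 + 90x^3 - (315/2)x^2 + 137x - 97/2
order-3 term: -30x^3 + 135x^2 - 225x + 407/3
order-4 term: -(45/2)x^2 + 90x - 195/2
order-5 term: -9x + 45/2
order-6 term: -3/2
the series for exp(∇) f terminates at order 6
exp(∇) f = -(3/2)x^6 - 9x^5 + (92/3)x^3 - (41/2)x^2 - 18x + 77/6

the image equals g(x) = -(3/2)x^6 - 9x^5 + (92/3)x^3 - (41/2)x^2 - 18x + 77/6


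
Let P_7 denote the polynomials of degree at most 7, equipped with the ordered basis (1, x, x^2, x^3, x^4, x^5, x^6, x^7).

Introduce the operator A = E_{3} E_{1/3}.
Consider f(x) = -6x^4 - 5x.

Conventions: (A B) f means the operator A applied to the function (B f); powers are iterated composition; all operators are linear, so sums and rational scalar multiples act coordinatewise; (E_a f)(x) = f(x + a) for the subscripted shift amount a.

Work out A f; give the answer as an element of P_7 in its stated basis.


E_{1/3} f = -6x^4 - 8x^3 - 4x^2 - (53/9)x - 47/27
E_{3} E_{1/3} f = -6x^4 - 80x^3 - 400x^2 - (8045/9)x - 20450/27

the image equals g(x) = -6x^4 - 80x^3 - 400x^2 - (8045/9)x - 20450/27


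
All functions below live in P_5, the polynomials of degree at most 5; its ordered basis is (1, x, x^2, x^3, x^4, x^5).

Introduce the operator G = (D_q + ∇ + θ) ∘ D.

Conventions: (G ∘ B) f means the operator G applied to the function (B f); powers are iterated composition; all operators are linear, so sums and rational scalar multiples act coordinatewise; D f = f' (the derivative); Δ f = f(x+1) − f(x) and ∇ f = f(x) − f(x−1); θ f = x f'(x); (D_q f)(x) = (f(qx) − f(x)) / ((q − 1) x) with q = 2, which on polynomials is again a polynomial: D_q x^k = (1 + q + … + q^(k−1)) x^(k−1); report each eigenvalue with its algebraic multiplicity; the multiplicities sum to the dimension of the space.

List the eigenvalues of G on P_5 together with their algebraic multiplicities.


image of 1: 0
image of x: 0
image of x^2: 2x + 4
image of x^3: 6x^2 + 15x - 3
image of x^4: 12x^3 + 40x^2 - 12x + 4
image of x^5: 20x^4 + 95x^3 - 30x^2 + 20x - 5
the matrix is upper triangular; its diagonal is (0, 0, 0, 0, 0, 0)
for a triangular matrix the eigenvalues are the diagonal entries, with algebraic multiplicity their repetition count

λ = 0 (multiplicity 6)


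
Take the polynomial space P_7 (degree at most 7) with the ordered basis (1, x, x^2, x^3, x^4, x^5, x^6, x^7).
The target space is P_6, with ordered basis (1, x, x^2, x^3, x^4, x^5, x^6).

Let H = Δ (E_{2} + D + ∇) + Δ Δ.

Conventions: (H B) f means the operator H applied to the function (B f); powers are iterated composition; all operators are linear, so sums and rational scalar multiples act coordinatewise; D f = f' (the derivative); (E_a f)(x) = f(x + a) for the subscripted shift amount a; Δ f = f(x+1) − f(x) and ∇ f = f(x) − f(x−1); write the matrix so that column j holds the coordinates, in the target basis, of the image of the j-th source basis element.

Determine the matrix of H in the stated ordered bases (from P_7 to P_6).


image of 1: 0
image of x: 1
image of x^2: 2x + 11
image of x^3: 3x^2 + 33x + 28
image of x^4: 4x^3 + 66x^2 + 112x + 85
image of x^5: 5x^4 + 110x^3 + 280x^2 + 425x + 246
image of x^6: 6x^5 + 165x^4 + 560x^3 + 1275x^2 + 1476x + 735
image of x^7: 7x^6 + 231x^5 + 980x^4 + 2975x^3 + 5166x^2 + 5145x + 2192
each image's coordinates form column j of the matrix

the matrix is [[0, 1, 11, 28, 85, 246, 735, 2192]; [0, 0, 2, 33, 112, 425, 1476, 5145]; [0, 0, 0, 3, 66, 280, 1275, 5166]; [0, 0, 0, 0, 4, 110, 560, 2975]; [0, 0, 0, 0, 0, 5, 165, 980]; [0, 0, 0, 0, 0, 0, 6, 231]; [0, 0, 0, 0, 0, 0, 0, 7]] (rows listed top to bottom)


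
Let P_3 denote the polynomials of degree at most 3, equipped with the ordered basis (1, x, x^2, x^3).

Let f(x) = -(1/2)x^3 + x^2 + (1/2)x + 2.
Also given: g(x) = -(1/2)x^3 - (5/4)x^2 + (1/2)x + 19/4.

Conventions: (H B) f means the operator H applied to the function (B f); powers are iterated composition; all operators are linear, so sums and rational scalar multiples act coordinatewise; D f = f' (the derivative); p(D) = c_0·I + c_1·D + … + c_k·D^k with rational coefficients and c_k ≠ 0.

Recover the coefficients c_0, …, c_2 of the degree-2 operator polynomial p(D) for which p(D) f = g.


p(D) = I + (3/2)·D + D^2, i.e. c_0 = 1, c_1 = 3/2, c_2 = 1

D^0 f = -(1/2)x^3 + x^2 + (1/2)x + 2
D^1 f = -(3/2)x^2 + 2x + 1/2
D^2 f = -3x + 2
matching coefficients of g against c_0 f + c_1 Df + … from the top degree down determines the c_i
solution: c_0 = 1, c_1 = 3/2, c_2 = 1


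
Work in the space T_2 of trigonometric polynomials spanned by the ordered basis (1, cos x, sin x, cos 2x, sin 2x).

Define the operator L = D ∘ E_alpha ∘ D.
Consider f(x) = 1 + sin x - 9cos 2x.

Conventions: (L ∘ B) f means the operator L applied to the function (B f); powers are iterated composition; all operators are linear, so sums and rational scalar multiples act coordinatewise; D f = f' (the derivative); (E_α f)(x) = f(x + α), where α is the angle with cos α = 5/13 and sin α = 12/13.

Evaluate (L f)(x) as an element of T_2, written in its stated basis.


the image equals g(x) = -(12/13)cos x - (5/13)sin x - (4284/169)cos 2x - (4320/169)sin 2x

D f = cos x + 18sin 2x
E_alpha D f = (5/13)cos x - (12/13)sin x + (2160/169)cos 2x - (2142/169)sin 2x
D E_alpha D f = -(12/13)cos x - (5/13)sin x - (4284/169)cos 2x - (4320/169)sin 2x


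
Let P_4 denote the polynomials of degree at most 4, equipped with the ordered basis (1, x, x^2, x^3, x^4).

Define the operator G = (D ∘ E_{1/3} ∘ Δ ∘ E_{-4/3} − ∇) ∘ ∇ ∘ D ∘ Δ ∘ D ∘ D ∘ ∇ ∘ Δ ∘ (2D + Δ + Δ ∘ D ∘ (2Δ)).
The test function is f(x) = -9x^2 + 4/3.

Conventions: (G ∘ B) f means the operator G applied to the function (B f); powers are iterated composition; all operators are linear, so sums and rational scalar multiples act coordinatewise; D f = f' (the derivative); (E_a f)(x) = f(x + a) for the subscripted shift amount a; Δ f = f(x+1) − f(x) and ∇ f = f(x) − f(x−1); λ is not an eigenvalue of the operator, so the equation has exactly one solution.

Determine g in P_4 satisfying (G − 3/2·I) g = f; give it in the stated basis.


the result is g(x) = 6x^2 - 8/9

write g with unknown coordinates in the stated basis and equate coefficients in (G − 3/2·I) g = f
solving from the highest basis element down gives g = 6x^2 - 8/9
check: G g = 0
so G g − 3/2·g = -9x^2 + 4/3 = f ✓


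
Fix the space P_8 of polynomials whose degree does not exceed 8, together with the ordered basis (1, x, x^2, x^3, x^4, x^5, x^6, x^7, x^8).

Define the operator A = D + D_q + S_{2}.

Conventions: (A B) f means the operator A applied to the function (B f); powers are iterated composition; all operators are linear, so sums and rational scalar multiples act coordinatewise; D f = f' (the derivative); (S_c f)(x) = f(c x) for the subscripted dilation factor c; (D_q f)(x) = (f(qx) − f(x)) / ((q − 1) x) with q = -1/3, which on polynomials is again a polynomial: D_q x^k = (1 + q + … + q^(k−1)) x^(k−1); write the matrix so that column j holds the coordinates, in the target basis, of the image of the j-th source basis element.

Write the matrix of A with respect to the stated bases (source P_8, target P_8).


image of 1: 1
image of x: 2x + 2
image of x^2: 4x^2 + (8/3)x
image of x^3: 8x^3 + (34/9)x^2
image of x^4: 16x^4 + (128/27)x^3
image of x^5: 32x^5 + (466/81)x^4
image of x^6: 64x^6 + (1640/243)x^5
image of x^7: 128x^7 + (5650/729)x^6
image of x^8: 256x^8 + (19136/2187)x^7
each image's coordinates form column j of the matrix

the matrix is [[1, 2, 0, 0, 0, 0, 0, 0, 0]; [0, 2, 8/3, 0, 0, 0, 0, 0, 0]; [0, 0, 4, 34/9, 0, 0, 0, 0, 0]; [0, 0, 0, 8, 128/27, 0, 0, 0, 0]; [0, 0, 0, 0, 16, 466/81, 0, 0, 0]; [0, 0, 0, 0, 0, 32, 1640/243, 0, 0]; [0, 0, 0, 0, 0, 0, 64, 5650/729, 0]; [0, 0, 0, 0, 0, 0, 0, 128, 19136/2187]; [0, 0, 0, 0, 0, 0, 0, 0, 256]] (rows listed top to bottom)


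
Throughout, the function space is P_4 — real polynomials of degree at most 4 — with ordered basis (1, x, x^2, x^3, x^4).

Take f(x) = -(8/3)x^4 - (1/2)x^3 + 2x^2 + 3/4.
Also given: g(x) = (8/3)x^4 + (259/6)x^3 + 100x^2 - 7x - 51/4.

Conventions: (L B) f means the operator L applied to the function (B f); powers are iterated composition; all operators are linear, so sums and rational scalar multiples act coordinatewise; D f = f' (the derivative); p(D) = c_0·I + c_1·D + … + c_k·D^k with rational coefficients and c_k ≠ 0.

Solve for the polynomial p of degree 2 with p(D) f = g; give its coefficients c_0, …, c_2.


c_0 = -1, c_1 = -4, c_2 = -3

D^0 f = -(8/3)x^4 - (1/2)x^3 + 2x^2 + 3/4
D^1 f = -(32/3)x^3 - (3/2)x^2 + 4x
D^2 f = -32x^2 - 3x + 4
matching coefficients of g against c_0 f + c_1 Df + … from the top degree down determines the c_i
solution: c_0 = -1, c_1 = -4, c_2 = -3
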